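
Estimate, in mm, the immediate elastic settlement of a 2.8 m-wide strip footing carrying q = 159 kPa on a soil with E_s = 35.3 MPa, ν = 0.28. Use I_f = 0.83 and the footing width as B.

S_e ≈ 9.65 mm

Immediate (elastic) settlement: S_e = q·B·(1−ν²)/E_s · I_f.
E_s = 35.3 MPa = 35300 kPa.
S_e = 159 × 2.8 × (1 − 0.28²) / 35300 × 0.83
    = 159 × 2.8 × 0.9216 / 35300 × 0.83
    = 0.009647 m = 9.647 mm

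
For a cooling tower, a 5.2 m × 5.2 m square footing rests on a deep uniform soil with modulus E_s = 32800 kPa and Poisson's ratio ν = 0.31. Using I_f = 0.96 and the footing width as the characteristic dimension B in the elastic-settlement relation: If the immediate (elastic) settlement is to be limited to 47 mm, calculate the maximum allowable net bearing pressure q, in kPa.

S_e = q·B·(1−ν²)/E_s · I_f  ⇒  q = S_e·E_s / (B·(1−ν²)·I_f).
q = 0.047 × 32800 / (5.2 × 0.9039 × 0.96) = 341.6 kPa

q ≈ 342 kPa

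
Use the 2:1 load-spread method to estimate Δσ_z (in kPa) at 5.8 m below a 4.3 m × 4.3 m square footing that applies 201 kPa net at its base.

Δσ_z ≈ 36.4 kPa

By the 2:1 method the load spreads at 1 horizontal : 2 vertical, so at depth z the loaded area has grown by z in each plan dimension:
Δσ = qBL/((B+z)(L+z)) = 201×4.3×4.3/((4.3+5.8)(4.3+5.8)) = 36.433 kPa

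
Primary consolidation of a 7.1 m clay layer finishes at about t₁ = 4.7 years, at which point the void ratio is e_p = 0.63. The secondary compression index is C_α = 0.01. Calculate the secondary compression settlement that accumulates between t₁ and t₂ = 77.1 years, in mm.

Secondary compression: S_s = C_α·H/(1+e_p)·log₁₀(t₂/t₁)
S_s = 0.01×7.1/(1+0.63)×log₁₀(77.1/4.7)
    = 0.04356 × 1.215 = 0.05292 m

S_s ≈ 52.9 mm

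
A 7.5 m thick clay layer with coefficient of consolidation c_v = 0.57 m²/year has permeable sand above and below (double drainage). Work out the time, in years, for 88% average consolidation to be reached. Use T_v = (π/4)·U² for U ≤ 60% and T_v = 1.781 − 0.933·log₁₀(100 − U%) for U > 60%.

Drainage path length: H_d = H/2 = 3.75 m (double drainage).
U > 60%: T_v = 1.781 − 0.933·log₁₀(100 − 88) = 0.77412.
t = T_v·H_d²/c_v = 0.77412×3.75²/0.57 = 19.1 years.

t ≈ 19.1 years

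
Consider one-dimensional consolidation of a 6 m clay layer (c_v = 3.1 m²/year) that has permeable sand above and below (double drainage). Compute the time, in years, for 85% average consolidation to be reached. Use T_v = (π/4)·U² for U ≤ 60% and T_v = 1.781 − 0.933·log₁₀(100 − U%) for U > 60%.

t ≈ 1.98 years

Drainage path length: H_d = H/2 = 3 m (double drainage).
U > 60%: T_v = 1.781 − 0.933·log₁₀(100 − 85) = 0.68371.
t = T_v·H_d²/c_v = 0.68371×3²/3.1 = 1.985 years.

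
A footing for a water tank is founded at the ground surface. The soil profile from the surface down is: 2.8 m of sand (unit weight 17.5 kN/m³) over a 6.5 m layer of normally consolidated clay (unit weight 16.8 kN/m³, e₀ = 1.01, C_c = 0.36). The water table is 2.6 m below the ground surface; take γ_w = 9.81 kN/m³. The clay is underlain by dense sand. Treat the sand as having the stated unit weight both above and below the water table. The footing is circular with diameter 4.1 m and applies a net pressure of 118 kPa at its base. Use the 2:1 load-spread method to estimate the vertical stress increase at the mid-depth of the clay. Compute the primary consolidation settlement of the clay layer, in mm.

Mid-depth of clay below the ground surface: z = 2.8 + 6.5/2 = 6.05 m.
Total vertical stress at mid-clay: σ_v = 17.5×2.8 + 16.8×3.25 = 103.6 kPa.
Pore pressure: u = 9.81×(6.05 − 2.6) = 33.845 kPa.
Initial effective stress: σ'_0 = σ_v − u = 103.6 − 33.845 = 69.755 kPa.
Stress increase at mid-clay by the 2:1 spreading method:
Δσ ≈ qD²/(D+z)² = 118×4.1²/(4.1+6.05)² = 19.254 kPa
Final effective stress: σ'_f = σ'_0 + Δσ = 69.755 + 19.254 = 89.009 kPa.
Normally consolidated clay, so the full stress increment lies on the virgin compression line:
S_c = C_c·H/(1+e₀)·log₁₀(σ'_f/σ'_0) = 0.36×6.5/(1+1.01)×log₁₀(89.009/69.755)
    = 1.1642 × 0.10586 = 0.1232 m

S_c ≈ 123 mm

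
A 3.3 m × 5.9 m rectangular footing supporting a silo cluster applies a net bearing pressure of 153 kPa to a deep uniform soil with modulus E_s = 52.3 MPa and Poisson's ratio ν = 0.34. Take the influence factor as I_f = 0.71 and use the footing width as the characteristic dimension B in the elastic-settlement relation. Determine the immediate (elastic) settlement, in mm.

Immediate (elastic) settlement: S_e = q·B·(1−ν²)/E_s · I_f.
E_s = 52.3 MPa = 52300 kPa.
S_e = 153 × 3.3 × (1 − 0.34²) / 52300 × 0.71
    = 153 × 3.3 × 0.8844 / 52300 × 0.71
    = 0.006062 m = 6.062 mm

S_e ≈ 6.06 mm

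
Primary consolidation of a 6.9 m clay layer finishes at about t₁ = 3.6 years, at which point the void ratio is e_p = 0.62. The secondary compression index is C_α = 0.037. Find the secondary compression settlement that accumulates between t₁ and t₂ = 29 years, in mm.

S_s ≈ 143 mm

Secondary compression: S_s = C_α·H/(1+e_p)·log₁₀(t₂/t₁)
S_s = 0.037×6.9/(1+0.62)×log₁₀(29/3.6)
    = 0.1576 × 0.9061 = 0.1428 m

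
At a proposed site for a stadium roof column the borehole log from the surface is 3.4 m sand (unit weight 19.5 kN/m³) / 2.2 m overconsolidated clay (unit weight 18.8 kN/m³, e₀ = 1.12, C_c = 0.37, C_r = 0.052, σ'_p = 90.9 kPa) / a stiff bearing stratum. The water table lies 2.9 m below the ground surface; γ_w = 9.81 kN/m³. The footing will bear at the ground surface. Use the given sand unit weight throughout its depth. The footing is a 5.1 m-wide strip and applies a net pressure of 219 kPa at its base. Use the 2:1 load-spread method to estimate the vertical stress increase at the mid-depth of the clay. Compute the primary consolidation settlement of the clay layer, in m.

S_c ≈ 0.127 m

Mid-depth of clay below the ground surface: z = 3.4 + 2.2/2 = 4.5 m.
Total vertical stress at mid-clay: σ_v = 19.5×3.4 + 18.8×1.1 = 86.98 kPa.
Pore pressure: u = 9.81×(4.5 − 2.9) = 15.696 kPa.
Initial effective stress: σ'_0 = σ_v − u = 86.98 − 15.696 = 71.284 kPa.
Stress increase at mid-clay by the 2:1 spreading method:
Δσ = qB/(B+z) = 219×5.1/(5.1+4.5) = 116.34 kPa
Final effective stress: σ'_f = 71.284 + 116.34 = 187.62 kPa.
σ'_f = 187.62 > σ'_p = 90.9 kPa, so the stress path crosses the preconsolidation pressure — recompression up to σ'_p, then virgin compression beyond:
S_c = H/(1+e₀)·[C_r·log₁₀(σ'_p/σ'_0) + C_c·log₁₀(σ'_f/σ'_p)]
    = 2.2/2.12 × [0.052×log₁₀(90.9/71.284) + 0.37×log₁₀(187.62/90.9)]
    = 1.0377 × [0.0054897 + 0.11644] = 0.1265 m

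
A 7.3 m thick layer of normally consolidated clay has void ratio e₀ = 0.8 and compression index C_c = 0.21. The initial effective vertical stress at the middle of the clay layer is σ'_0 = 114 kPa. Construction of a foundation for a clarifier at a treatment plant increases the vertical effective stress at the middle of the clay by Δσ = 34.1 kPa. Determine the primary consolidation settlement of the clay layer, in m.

Final effective stress: σ'_f = σ'_0 + Δσ = 114 + 34.1 = 148.1 kPa.
Normally consolidated clay, so the full stress increment lies on the virgin compression line:
S_c = C_c·H/(1+e₀)·log₁₀(σ'_f/σ'_0) = 0.21×7.3/(1+0.8)×log₁₀(148.1/114)
    = 0.85167 × 0.11365 = 0.09679 m

S_c ≈ 0.0968 m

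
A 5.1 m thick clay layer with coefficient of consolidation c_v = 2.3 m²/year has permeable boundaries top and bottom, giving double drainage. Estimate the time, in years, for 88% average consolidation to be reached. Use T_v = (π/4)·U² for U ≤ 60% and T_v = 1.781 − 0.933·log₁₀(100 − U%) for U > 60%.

t ≈ 2.19 years

Drainage path length: H_d = H/2 = 2.55 m (double drainage).
U > 60%: T_v = 1.781 − 0.933·log₁₀(100 − 88) = 0.77412.
t = T_v·H_d²/c_v = 0.77412×2.55²/2.3 = 2.189 years.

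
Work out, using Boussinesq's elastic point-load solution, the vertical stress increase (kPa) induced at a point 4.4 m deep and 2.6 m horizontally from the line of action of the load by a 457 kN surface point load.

Δσ_z ≈ 5.33 kPa

Boussinesq vertical stress below a point load on an elastic half-space:
Δσ_z = 3P/(2πz²) · [1 + (r/z)²]^(−5/2)
r/z = 2.6/4.4 = 0.59091; [1+(r/z)²]^(−5/2) = 0.47297.
Δσ_z = 3×457/(2π×4.4²) × 0.47297 = 11.271 × 0.47297 = 5.331 kPa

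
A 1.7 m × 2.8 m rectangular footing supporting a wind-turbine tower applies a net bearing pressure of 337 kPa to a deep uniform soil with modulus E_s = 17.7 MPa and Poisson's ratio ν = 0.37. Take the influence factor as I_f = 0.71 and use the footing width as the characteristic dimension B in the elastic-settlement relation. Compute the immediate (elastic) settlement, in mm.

Immediate (elastic) settlement: S_e = q·B·(1−ν²)/E_s · I_f.
E_s = 17.7 MPa = 17700 kPa.
S_e = 337 × 1.7 × (1 − 0.37²) / 17700 × 0.71
    = 337 × 1.7 × 0.8631 / 17700 × 0.71
    = 0.01983 m = 19.83 mm

S_e ≈ 19.8 mm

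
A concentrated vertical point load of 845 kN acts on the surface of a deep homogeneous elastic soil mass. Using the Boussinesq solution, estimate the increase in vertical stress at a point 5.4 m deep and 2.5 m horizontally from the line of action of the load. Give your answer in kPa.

Δσ_z ≈ 8.51 kPa

Boussinesq vertical stress below a point load on an elastic half-space:
Δσ_z = 3P/(2πz²) · [1 + (r/z)²]^(−5/2)
r/z = 2.5/5.4 = 0.46296; [1+(r/z)²]^(−5/2) = 0.6154.
Δσ_z = 3×845/(2π×5.4²) × 0.6154 = 13.836 × 0.6154 = 8.515 kPa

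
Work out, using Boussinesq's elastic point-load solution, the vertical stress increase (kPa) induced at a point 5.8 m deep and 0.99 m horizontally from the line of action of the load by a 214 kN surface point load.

Δσ_z ≈ 2.83 kPa

Boussinesq vertical stress below a point load on an elastic half-space:
Δσ_z = 3P/(2πz²) · [1 + (r/z)²]^(−5/2)
r/z = 0.99/5.8 = 0.17069; [1+(r/z)²]^(−5/2) = 0.93072.
Δσ_z = 3×214/(2π×5.8²) × 0.93072 = 3.0374 × 0.93072 = 2.827 kPa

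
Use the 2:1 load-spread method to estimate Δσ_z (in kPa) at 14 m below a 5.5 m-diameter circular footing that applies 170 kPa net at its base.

By the 2:1 method the load spreads at 1 horizontal : 2 vertical, so at depth z the loaded area has grown by z in each plan dimension:
Δσ ≈ qD²/(D+z)² = 170×5.5²/(5.5+14)² = 13.524 kPa

Δσ_z ≈ 13.5 kPa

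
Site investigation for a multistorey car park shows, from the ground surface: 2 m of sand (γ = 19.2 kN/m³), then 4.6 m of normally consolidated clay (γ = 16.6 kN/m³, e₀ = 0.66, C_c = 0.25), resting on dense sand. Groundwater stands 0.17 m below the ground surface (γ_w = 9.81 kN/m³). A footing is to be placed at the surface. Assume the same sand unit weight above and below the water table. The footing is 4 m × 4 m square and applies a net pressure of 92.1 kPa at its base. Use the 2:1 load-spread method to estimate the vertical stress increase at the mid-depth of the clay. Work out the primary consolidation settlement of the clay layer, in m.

S_c ≈ 0.14 m

Mid-depth of clay below the ground surface: z = 2 + 4.6/2 = 4.3 m.
Total vertical stress at mid-clay: σ_v = 19.2×2 + 16.6×2.3 = 76.58 kPa.
Pore pressure: u = 9.81×(4.3 − 0.17) = 40.515 kPa.
Initial effective stress: σ'_0 = σ_v − u = 76.58 − 40.515 = 36.065 kPa.
Stress increase at mid-clay by the 2:1 spreading method:
Δσ = qBL/((B+z)(L+z)) = 92.1×4×4/((4+4.3)(4+4.3)) = 21.391 kPa
Final effective stress: σ'_f = σ'_0 + Δσ = 36.065 + 21.391 = 57.456 kPa.
Normally consolidated clay, so the full stress increment lies on the virgin compression line:
S_c = C_c·H/(1+e₀)·log₁₀(σ'_f/σ'_0) = 0.25×4.6/(1+0.66)×log₁₀(57.456/36.065)
    = 0.69277 × 0.20225 = 0.1401 m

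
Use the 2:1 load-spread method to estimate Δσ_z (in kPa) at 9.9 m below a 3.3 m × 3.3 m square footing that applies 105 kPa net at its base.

By the 2:1 method the load spreads at 1 horizontal : 2 vertical, so at depth z the loaded area has grown by z in each plan dimension:
Δσ = qBL/((B+z)(L+z)) = 105×3.3×3.3/((3.3+9.9)(3.3+9.9)) = 6.5625 kPa

Δσ_z ≈ 6.56 kPa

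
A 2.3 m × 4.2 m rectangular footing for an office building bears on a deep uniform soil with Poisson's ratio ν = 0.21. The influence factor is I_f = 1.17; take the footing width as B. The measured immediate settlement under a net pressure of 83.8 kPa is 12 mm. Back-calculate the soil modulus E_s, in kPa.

E_s ≈ 18000 kPa

S_e = q·B·(1−ν²)/E_s · I_f  ⇒  E_s = q·B·(1−ν²)·I_f / S_e.
E_s = 83.8 × 2.3 × 0.9559 × 1.17 / 0.012 = 17960 kPa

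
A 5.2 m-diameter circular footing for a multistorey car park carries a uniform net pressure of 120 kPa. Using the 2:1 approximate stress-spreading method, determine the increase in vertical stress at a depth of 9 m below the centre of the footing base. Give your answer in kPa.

By the 2:1 method the load spreads at 1 horizontal : 2 vertical, so at depth z the loaded area has grown by z in each plan dimension:
Δσ ≈ qD²/(D+z)² = 120×5.2²/(5.2+9)² = 16.092 kPa

Δσ_z ≈ 16.1 kPa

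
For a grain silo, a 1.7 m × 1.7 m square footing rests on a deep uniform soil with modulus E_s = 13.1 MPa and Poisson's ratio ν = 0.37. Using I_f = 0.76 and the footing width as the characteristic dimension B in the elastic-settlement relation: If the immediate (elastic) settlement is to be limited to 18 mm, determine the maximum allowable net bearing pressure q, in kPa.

q ≈ 211 kPa

E_s = 13.1 MPa = 13100 kPa.
S_e = q·B·(1−ν²)/E_s · I_f  ⇒  q = S_e·E_s / (B·(1−ν²)·I_f).
q = 0.018 × 13100 / (1.7 × 0.8631 × 0.76) = 211.5 kPa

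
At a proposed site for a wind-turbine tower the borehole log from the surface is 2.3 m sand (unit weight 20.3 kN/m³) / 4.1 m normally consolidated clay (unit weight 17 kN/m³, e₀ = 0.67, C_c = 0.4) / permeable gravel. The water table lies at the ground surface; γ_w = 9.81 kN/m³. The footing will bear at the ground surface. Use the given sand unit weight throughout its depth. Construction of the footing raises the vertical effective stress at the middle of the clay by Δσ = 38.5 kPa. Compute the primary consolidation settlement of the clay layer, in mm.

S_c ≈ 294 mm

Mid-depth of clay below the ground surface: z = 2.3 + 4.1/2 = 4.35 m.
Total vertical stress at mid-clay: σ_v = 20.3×2.3 + 17×2.05 = 81.54 kPa.
Pore pressure: u = 9.81×(4.35 − 0) = 42.673 kPa.
Initial effective stress: σ'_0 = σ_v − u = 81.54 − 42.673 = 38.867 kPa.
Final effective stress: σ'_f = σ'_0 + Δσ = 38.867 + 38.5 = 77.367 kPa.
Normally consolidated clay, so the full stress increment lies on the virgin compression line:
S_c = C_c·H/(1+e₀)·log₁₀(σ'_f/σ'_0) = 0.4×4.1/(1+0.67)×log₁₀(77.367/38.867)
    = 0.98204 × 0.29897 = 0.2936 m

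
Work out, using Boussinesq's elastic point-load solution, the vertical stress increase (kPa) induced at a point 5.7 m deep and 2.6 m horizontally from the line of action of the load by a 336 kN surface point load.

Boussinesq vertical stress below a point load on an elastic half-space:
Δσ_z = 3P/(2πz²) · [1 + (r/z)²]^(−5/2)
r/z = 2.6/5.7 = 0.45614; [1+(r/z)²]^(−5/2) = 0.62341.
Δσ_z = 3×336/(2π×5.7²) × 0.62341 = 4.9378 × 0.62341 = 3.078 kPa

Δσ_z ≈ 3.08 kPa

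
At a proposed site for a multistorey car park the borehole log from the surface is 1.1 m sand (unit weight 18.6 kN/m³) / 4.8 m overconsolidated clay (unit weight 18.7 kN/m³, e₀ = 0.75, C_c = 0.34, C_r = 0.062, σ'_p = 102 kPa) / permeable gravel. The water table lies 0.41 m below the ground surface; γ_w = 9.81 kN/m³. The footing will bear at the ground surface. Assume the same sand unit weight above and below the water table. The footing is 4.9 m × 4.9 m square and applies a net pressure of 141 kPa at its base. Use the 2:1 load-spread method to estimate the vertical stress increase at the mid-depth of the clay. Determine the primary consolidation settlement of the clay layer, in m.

Mid-depth of clay below the ground surface: z = 1.1 + 4.8/2 = 3.5 m.
Total vertical stress at mid-clay: σ_v = 18.6×1.1 + 18.7×2.4 = 65.34 kPa.
Pore pressure: u = 9.81×(3.5 − 0.41) = 30.313 kPa.
Initial effective stress: σ'_0 = σ_v − u = 65.34 − 30.313 = 35.027 kPa.
Stress increase at mid-clay by the 2:1 spreading method:
Δσ = qBL/((B+z)(L+z)) = 141×4.9×4.9/((4.9+3.5)(4.9+3.5)) = 47.979 kPa
Final effective stress: σ'_f = 35.027 + 47.979 = 83.006 kPa.
σ'_f = 83.006 ≤ σ'_p = 102 kPa, so the clay remains overconsolidated and only the recompression index applies:
S_c = C_r·H/(1+e₀)·log₁₀(σ'_f/σ'_0) = 0.062×4.8/1.75×log₁₀(83.006/35.027)
    = 0.17006 × 0.37471 = 0.06372 m

S_c ≈ 0.0637 m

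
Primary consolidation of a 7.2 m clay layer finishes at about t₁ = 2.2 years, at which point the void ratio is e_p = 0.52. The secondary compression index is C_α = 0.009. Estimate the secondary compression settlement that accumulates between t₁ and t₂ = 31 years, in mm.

S_s ≈ 49 mm

Secondary compression: S_s = C_α·H/(1+e_p)·log₁₀(t₂/t₁)
S_s = 0.009×7.2/(1+0.52)×log₁₀(31/2.2)
    = 0.04263 × 1.149 = 0.04898 m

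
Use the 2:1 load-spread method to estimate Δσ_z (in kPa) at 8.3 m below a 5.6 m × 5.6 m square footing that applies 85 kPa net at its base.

By the 2:1 method the load spreads at 1 horizontal : 2 vertical, so at depth z the loaded area has grown by z in each plan dimension:
Δσ = qBL/((B+z)(L+z)) = 85×5.6×5.6/((5.6+8.3)(5.6+8.3)) = 13.796 kPa

Δσ_z ≈ 13.8 kPa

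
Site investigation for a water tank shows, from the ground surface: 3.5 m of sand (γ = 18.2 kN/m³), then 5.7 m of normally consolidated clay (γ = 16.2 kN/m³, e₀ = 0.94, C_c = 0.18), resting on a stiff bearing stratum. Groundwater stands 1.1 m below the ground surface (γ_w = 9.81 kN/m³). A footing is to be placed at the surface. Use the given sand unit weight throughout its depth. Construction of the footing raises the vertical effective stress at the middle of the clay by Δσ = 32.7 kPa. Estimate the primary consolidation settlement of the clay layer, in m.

S_c ≈ 0.102 m

Mid-depth of clay below the ground surface: z = 3.5 + 5.7/2 = 6.35 m.
Total vertical stress at mid-clay: σ_v = 18.2×3.5 + 16.2×2.85 = 109.87 kPa.
Pore pressure: u = 9.81×(6.35 − 1.1) = 51.503 kPa.
Initial effective stress: σ'_0 = σ_v − u = 109.87 − 51.503 = 58.367 kPa.
Final effective stress: σ'_f = σ'_0 + Δσ = 58.367 + 32.7 = 91.067 kPa.
Normally consolidated clay, so the full stress increment lies on the virgin compression line:
S_c = C_c·H/(1+e₀)·log₁₀(σ'_f/σ'_0) = 0.18×5.7/(1+0.94)×log₁₀(91.067/58.367)
    = 0.52887 × 0.19319 = 0.1022 m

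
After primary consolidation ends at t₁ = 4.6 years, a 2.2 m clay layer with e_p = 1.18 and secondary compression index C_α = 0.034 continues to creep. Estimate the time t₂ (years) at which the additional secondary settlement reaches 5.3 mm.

t₂ ≈ 6.56 years

S_s = C_α·H/(1+e_p)·log₁₀(t₂/t₁) ⇒ log₁₀(t₂/t₁) = S_s·(1+e_p)/(C_α·H).
log₁₀(t₂/t₁) = 0.0053 × (1+1.18) / (0.034×2.2) = 0.1545
t₂ = t₁ × 10^0.1545 = 4.6 × 1.427 = 6.565 years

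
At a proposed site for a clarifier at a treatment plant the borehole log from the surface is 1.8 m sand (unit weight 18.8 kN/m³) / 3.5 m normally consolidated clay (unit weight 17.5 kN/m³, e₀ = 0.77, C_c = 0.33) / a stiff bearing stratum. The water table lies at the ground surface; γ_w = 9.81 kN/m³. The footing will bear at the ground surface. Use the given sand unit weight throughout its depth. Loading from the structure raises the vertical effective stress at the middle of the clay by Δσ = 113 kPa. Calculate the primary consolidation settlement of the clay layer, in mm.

S_c ≈ 445 mm

Mid-depth of clay below the ground surface: z = 1.8 + 3.5/2 = 3.55 m.
Total vertical stress at mid-clay: σ_v = 18.8×1.8 + 17.5×1.75 = 64.465 kPa.
Pore pressure: u = 9.81×(3.55 − 0) = 34.825 kPa.
Initial effective stress: σ'_0 = σ_v − u = 64.465 − 34.825 = 29.64 kPa.
Final effective stress: σ'_f = σ'_0 + Δσ = 29.64 + 113 = 142.64 kPa.
Normally consolidated clay, so the full stress increment lies on the virgin compression line:
S_c = C_c·H/(1+e₀)·log₁₀(σ'_f/σ'_0) = 0.33×3.5/(1+0.77)×log₁₀(142.64/29.64)
    = 0.65254 × 0.68236 = 0.4453 m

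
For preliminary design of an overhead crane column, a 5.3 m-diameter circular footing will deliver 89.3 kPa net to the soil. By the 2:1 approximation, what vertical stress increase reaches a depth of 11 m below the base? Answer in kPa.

By the 2:1 method the load spreads at 1 horizontal : 2 vertical, so at depth z the loaded area has grown by z in each plan dimension:
Δσ ≈ qD²/(D+z)² = 89.3×5.3²/(5.3+11)² = 9.4412 kPa

Δσ_z ≈ 9.44 kPa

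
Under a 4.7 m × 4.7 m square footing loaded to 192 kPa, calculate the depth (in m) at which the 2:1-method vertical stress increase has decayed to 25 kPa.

2:1 spreading — at depth z the loaded area has grown by z in each plan dimension:
qB²/(B+z)² = Δσ_z ⇒ z = B(√(q/Δσ_z) − 1) = 4.7×(√(192/25) − 1) = 8.325 m

z ≈ 8.33 m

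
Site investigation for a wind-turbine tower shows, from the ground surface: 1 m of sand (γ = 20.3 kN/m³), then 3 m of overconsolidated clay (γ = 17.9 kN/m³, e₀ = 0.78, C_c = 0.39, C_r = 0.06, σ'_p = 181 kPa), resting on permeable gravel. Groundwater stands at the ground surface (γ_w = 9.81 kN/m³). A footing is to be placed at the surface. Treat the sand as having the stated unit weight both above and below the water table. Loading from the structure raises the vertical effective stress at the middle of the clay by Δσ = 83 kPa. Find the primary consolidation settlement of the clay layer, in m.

Mid-depth of clay below the ground surface: z = 1 + 3/2 = 2.5 m.
Total vertical stress at mid-clay: σ_v = 20.3×1 + 17.9×1.5 = 47.15 kPa.
Pore pressure: u = 9.81×(2.5 − 0) = 24.525 kPa.
Initial effective stress: σ'_0 = σ_v − u = 47.15 − 24.525 = 22.625 kPa.
Final effective stress: σ'_f = 22.625 + 83 = 105.62 kPa.
σ'_f = 105.62 ≤ σ'_p = 181 kPa, so the clay remains overconsolidated and only the recompression index applies:
S_c = C_r·H/(1+e₀)·log₁₀(σ'_f/σ'_0) = 0.06×3/1.78×log₁₀(105.62/22.625)
    = 0.10112 × 0.66916 = 0.06767 m

S_c ≈ 0.0677 m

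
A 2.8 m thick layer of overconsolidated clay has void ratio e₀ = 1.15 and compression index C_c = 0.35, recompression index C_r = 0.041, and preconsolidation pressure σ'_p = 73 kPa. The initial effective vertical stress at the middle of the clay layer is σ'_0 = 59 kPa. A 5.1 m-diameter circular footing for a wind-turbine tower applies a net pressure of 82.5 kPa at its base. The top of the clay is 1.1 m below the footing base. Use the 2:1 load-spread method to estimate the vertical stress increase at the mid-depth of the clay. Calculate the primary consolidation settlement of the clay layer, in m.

Mid-depth of clay below the footing base: z = 1.1 + 2.8/2 = 2.5 m.
Stress increase at mid-clay by the 2:1 spreading method:
Δσ ≈ qD²/(D+z)² = 82.5×5.1²/(5.1+2.5)² = 37.151 kPa
Final effective stress: σ'_f = 59 + 37.151 = 96.151 kPa.
σ'_f = 96.151 > σ'_p = 73 kPa, so the stress path crosses the preconsolidation pressure — recompression up to σ'_p, then virgin compression beyond:
S_c = H/(1+e₀)·[C_r·log₁₀(σ'_p/σ'_0) + C_c·log₁₀(σ'_f/σ'_p)]
    = 2.8/2.15 × [0.041×log₁₀(73/59) + 0.35×log₁₀(96.151/73)]
    = 1.3023 × [0.0037913 + 0.041871] = 0.05947 m

S_c ≈ 0.0595 m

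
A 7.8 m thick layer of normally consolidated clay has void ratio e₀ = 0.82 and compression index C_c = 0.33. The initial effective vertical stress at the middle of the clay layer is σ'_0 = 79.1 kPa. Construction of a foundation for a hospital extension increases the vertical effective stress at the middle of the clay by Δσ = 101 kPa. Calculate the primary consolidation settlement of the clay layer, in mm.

Final effective stress: σ'_f = σ'_0 + Δσ = 79.1 + 101 = 180.1 kPa.
Normally consolidated clay, so the full stress increment lies on the virgin compression line:
S_c = C_c·H/(1+e₀)·log₁₀(σ'_f/σ'_0) = 0.33×7.8/(1+0.82)×log₁₀(180.1/79.1)
    = 1.4143 × 0.35734 = 0.5054 m

S_c ≈ 505 mm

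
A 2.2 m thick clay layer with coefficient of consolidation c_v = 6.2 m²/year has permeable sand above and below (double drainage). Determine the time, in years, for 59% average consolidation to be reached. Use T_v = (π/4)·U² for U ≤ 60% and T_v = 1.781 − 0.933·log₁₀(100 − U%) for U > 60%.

Drainage path length: H_d = H/2 = 1.1 m (double drainage).
U ≤ 60%: T_v = (π/4)·U² = (π/4)×0.59² = 0.2734.
t = T_v·H_d²/c_v = 0.2734×1.1²/6.2 = 0.05336 years.

t ≈ 0.0534 years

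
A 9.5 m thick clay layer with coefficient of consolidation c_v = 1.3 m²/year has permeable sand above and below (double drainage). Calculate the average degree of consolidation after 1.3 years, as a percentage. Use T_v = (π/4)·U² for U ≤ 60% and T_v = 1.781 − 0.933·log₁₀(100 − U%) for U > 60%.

Drainage path length: H_d = H/2 = 4.75 m (double drainage).
T_v = c_v·t/H_d² = 1.3×1.3/4.75² = 0.074903.
T_v = 0.074903 corresponds to the U ≤ 60% branch:
U = √(4T_v/π) = 0.3088

U ≈ 30.9 %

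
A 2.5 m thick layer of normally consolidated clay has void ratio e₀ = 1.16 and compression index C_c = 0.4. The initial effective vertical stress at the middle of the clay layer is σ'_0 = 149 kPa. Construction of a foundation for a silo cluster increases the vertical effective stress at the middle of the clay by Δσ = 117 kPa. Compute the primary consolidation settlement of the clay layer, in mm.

S_c ≈ 117 mm

Final effective stress: σ'_f = σ'_0 + Δσ = 149 + 117 = 266 kPa.
Normally consolidated clay, so the full stress increment lies on the virgin compression line:
S_c = C_c·H/(1+e₀)·log₁₀(σ'_f/σ'_0) = 0.4×2.5/(1+1.16)×log₁₀(266/149)
    = 0.46296 × 0.2517 = 0.1165 m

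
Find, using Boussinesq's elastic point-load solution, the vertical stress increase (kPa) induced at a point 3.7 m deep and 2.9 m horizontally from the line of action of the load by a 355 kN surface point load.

Boussinesq vertical stress below a point load on an elastic half-space:
Δσ_z = 3P/(2πz²) · [1 + (r/z)²]^(−5/2)
r/z = 2.9/3.7 = 0.78378; [1+(r/z)²]^(−5/2) = 0.30201.
Δσ_z = 3×355/(2π×3.7²) × 0.30201 = 12.381 × 0.30201 = 3.739 kPa

Δσ_z ≈ 3.74 kPa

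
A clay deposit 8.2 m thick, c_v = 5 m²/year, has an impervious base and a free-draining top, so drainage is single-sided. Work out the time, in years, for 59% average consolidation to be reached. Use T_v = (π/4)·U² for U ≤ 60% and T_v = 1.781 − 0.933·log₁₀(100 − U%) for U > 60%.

Drainage path length: H_d = H = 8.2 m (single drainage).
U ≤ 60%: T_v = (π/4)·U² = (π/4)×0.59² = 0.2734.
t = T_v·H_d²/c_v = 0.2734×8.2²/5 = 3.677 years.

t ≈ 3.68 years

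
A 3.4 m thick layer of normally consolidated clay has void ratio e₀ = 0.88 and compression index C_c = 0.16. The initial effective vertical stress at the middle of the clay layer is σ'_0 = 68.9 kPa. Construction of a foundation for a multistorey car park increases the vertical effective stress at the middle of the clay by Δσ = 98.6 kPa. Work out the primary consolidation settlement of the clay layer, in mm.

S_c ≈ 112 mm

Final effective stress: σ'_f = σ'_0 + Δσ = 68.9 + 98.6 = 167.5 kPa.
Normally consolidated clay, so the full stress increment lies on the virgin compression line:
S_c = C_c·H/(1+e₀)·log₁₀(σ'_f/σ'_0) = 0.16×3.4/(1+0.88)×log₁₀(167.5/68.9)
    = 0.28936 × 0.3858 = 0.1116 m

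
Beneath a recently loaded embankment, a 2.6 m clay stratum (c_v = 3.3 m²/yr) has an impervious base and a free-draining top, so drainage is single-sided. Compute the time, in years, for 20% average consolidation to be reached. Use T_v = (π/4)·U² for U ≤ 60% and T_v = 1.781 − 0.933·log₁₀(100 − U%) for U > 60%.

t ≈ 0.0644 years

Drainage path length: H_d = H = 2.6 m (single drainage).
U ≤ 60%: T_v = (π/4)·U² = (π/4)×0.2² = 0.031416.
t = T_v·H_d²/c_v = 0.031416×2.6²/3.3 = 0.06436 years.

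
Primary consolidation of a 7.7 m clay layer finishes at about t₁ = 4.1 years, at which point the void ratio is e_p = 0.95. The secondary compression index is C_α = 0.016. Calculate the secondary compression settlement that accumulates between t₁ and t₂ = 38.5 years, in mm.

Secondary compression: S_s = C_α·H/(1+e_p)·log₁₀(t₂/t₁)
S_s = 0.016×7.7/(1+0.95)×log₁₀(38.5/4.1)
    = 0.06318 × 0.9727 = 0.06145 m

S_s ≈ 61.5 mm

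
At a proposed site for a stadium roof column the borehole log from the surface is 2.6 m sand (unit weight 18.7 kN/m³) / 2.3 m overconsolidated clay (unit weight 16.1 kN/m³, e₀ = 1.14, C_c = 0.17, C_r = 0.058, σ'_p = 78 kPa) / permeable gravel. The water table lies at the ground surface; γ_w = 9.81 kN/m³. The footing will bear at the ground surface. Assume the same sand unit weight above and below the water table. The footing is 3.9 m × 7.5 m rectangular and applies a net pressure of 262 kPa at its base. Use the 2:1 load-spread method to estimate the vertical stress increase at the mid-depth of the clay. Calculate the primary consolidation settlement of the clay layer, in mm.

Mid-depth of clay below the ground surface: z = 2.6 + 2.3/2 = 3.75 m.
Total vertical stress at mid-clay: σ_v = 18.7×2.6 + 16.1×1.15 = 67.135 kPa.
Pore pressure: u = 9.81×(3.75 − 0) = 36.788 kPa.
Initial effective stress: σ'_0 = σ_v − u = 67.135 − 36.788 = 30.347 kPa.
Stress increase at mid-clay by the 2:1 spreading method:
Δσ = qBL/((B+z)(L+z)) = 262×3.9×7.5/((3.9+3.75)(7.5+3.75)) = 89.046 kPa
Final effective stress: σ'_f = 30.347 + 89.046 = 119.39 kPa.
σ'_f = 119.39 > σ'_p = 78 kPa, so the stress path crosses the preconsolidation pressure — recompression up to σ'_p, then virgin compression beyond:
S_c = H/(1+e₀)·[C_r·log₁₀(σ'_p/σ'_0) + C_c·log₁₀(σ'_f/σ'_p)]
    = 2.3/2.14 × [0.058×log₁₀(78/30.347) + 0.17×log₁₀(119.39/78)]
    = 1.0748 × [0.023779 + 0.031428] = 0.05934 m

S_c ≈ 59.3 mm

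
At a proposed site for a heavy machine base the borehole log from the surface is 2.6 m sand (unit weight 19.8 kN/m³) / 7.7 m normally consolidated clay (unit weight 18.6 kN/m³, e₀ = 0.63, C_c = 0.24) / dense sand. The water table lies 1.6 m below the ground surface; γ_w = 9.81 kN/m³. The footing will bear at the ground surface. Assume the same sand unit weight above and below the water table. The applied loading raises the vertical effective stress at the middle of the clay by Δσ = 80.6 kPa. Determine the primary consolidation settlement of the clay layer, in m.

S_c ≈ 0.358 m

Mid-depth of clay below the ground surface: z = 2.6 + 7.7/2 = 6.45 m.
Total vertical stress at mid-clay: σ_v = 19.8×2.6 + 18.6×3.85 = 123.09 kPa.
Pore pressure: u = 9.81×(6.45 − 1.6) = 47.578 kPa.
Initial effective stress: σ'_0 = σ_v − u = 123.09 − 47.578 = 75.512 kPa.
Final effective stress: σ'_f = σ'_0 + Δσ = 75.512 + 80.6 = 156.11 kPa.
Normally consolidated clay, so the full stress increment lies on the virgin compression line:
S_c = C_c·H/(1+e₀)·log₁₀(σ'_f/σ'_0) = 0.24×7.7/(1+0.63)×log₁₀(156.11/75.512)
    = 1.1337 × 0.31541 = 0.3576 m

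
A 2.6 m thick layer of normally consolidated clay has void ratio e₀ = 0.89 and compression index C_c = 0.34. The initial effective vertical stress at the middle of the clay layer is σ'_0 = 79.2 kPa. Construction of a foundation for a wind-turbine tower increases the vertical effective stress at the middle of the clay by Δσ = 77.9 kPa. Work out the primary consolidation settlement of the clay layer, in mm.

S_c ≈ 139 mm

Final effective stress: σ'_f = σ'_0 + Δσ = 79.2 + 77.9 = 157.1 kPa.
Normally consolidated clay, so the full stress increment lies on the virgin compression line:
S_c = C_c·H/(1+e₀)·log₁₀(σ'_f/σ'_0) = 0.34×2.6/(1+0.89)×log₁₀(157.1/79.2)
    = 0.46772 × 0.29745 = 0.1391 m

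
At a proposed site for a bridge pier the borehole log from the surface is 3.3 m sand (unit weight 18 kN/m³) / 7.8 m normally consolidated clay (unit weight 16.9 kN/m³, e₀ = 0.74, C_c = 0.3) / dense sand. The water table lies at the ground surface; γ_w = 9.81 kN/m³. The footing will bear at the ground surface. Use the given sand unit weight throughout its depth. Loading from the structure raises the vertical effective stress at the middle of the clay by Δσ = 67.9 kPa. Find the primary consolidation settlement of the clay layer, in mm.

S_c ≈ 472 mm

Mid-depth of clay below the ground surface: z = 3.3 + 7.8/2 = 7.2 m.
Total vertical stress at mid-clay: σ_v = 18×3.3 + 16.9×3.9 = 125.31 kPa.
Pore pressure: u = 9.81×(7.2 − 0) = 70.632 kPa.
Initial effective stress: σ'_0 = σ_v − u = 125.31 − 70.632 = 54.678 kPa.
Final effective stress: σ'_f = σ'_0 + Δσ = 54.678 + 67.9 = 122.58 kPa.
Normally consolidated clay, so the full stress increment lies on the virgin compression line:
S_c = C_c·H/(1+e₀)·log₁₀(σ'_f/σ'_0) = 0.3×7.8/(1+0.74)×log₁₀(122.58/54.678)
    = 1.3448 × 0.35061 = 0.4715 m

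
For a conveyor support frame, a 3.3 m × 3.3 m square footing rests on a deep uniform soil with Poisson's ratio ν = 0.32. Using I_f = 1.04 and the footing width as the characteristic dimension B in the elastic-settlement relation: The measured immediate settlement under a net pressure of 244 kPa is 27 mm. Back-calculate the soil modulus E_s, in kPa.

E_s ≈ 27800 kPa

S_e = q·B·(1−ν²)/E_s · I_f  ⇒  E_s = q·B·(1−ν²)·I_f / S_e.
E_s = 244 × 3.3 × 0.8976 × 1.04 / 0.027 = 27840 kPa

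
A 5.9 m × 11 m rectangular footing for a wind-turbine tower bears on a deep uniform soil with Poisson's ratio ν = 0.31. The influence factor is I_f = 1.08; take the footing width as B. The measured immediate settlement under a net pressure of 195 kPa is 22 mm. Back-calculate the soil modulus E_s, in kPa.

S_e = q·B·(1−ν²)/E_s · I_f  ⇒  E_s = q·B·(1−ν²)·I_f / S_e.
E_s = 195 × 5.9 × 0.9039 × 1.08 / 0.022 = 51050 kPa

E_s ≈ 51100 kPa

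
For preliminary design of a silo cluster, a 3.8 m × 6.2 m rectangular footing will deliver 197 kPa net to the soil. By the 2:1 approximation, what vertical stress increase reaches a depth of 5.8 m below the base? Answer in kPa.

By the 2:1 method the load spreads at 1 horizontal : 2 vertical, so at depth z the loaded area has grown by z in each plan dimension:
Δσ = qBL/((B+z)(L+z)) = 197×3.8×6.2/((3.8+5.8)(6.2+5.8)) = 40.289 kPa

Δσ_z ≈ 40.3 kPa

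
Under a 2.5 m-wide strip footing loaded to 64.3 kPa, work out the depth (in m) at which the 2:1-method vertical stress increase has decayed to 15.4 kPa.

2:1 spreading — at depth z the loaded area has grown by z in each plan dimension:
qB/(B+z) = Δσ_z ⇒ z = qB/Δσ_z − B = 64.3×2.5/15.4 − 2.5 = 7.938 m

z ≈ 7.94 m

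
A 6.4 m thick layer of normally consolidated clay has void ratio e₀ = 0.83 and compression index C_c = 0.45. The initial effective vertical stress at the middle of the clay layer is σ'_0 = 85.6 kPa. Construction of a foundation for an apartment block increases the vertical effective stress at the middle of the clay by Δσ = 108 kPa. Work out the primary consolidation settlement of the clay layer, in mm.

S_c ≈ 558 mm

Final effective stress: σ'_f = σ'_0 + Δσ = 85.6 + 108 = 193.6 kPa.
Normally consolidated clay, so the full stress increment lies on the virgin compression line:
S_c = C_c·H/(1+e₀)·log₁₀(σ'_f/σ'_0) = 0.45×6.4/(1+0.83)×log₁₀(193.6/85.6)
    = 1.5738 × 0.35443 = 0.5578 m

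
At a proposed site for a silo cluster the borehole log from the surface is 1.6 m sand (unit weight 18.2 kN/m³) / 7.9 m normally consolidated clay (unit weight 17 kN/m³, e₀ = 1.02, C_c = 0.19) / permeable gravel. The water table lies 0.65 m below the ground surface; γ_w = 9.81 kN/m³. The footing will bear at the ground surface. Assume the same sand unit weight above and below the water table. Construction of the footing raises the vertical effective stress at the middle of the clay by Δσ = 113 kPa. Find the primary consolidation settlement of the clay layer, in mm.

Mid-depth of clay below the ground surface: z = 1.6 + 7.9/2 = 5.55 m.
Total vertical stress at mid-clay: σ_v = 18.2×1.6 + 17×3.95 = 96.27 kPa.
Pore pressure: u = 9.81×(5.55 − 0.65) = 48.069 kPa.
Initial effective stress: σ'_0 = σ_v − u = 96.27 − 48.069 = 48.201 kPa.
Final effective stress: σ'_f = σ'_0 + Δσ = 48.201 + 113 = 161.2 kPa.
Normally consolidated clay, so the full stress increment lies on the virgin compression line:
S_c = C_c·H/(1+e₀)·log₁₀(σ'_f/σ'_0) = 0.19×7.9/(1+1.02)×log₁₀(161.2/48.201)
    = 0.74307 × 0.52431 = 0.3896 m

S_c ≈ 390 mm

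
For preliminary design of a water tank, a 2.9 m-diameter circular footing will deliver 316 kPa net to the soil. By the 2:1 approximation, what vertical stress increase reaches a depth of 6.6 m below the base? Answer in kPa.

Δσ_z ≈ 29.4 kPa

By the 2:1 method the load spreads at 1 horizontal : 2 vertical, so at depth z the loaded area has grown by z in each plan dimension:
Δσ ≈ qD²/(D+z)² = 316×2.9²/(2.9+6.6)² = 29.447 kPa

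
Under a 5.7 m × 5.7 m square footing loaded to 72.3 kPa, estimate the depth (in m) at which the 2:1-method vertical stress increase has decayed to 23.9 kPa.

z ≈ 4.21 m

2:1 spreading — at depth z the loaded area has grown by z in each plan dimension:
qB²/(B+z)² = Δσ_z ⇒ z = B(√(q/Δσ_z) − 1) = 5.7×(√(72.3/23.9) − 1) = 4.214 m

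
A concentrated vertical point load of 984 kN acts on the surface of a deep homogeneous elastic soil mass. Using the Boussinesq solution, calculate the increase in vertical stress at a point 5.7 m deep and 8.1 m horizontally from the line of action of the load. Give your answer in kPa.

Boussinesq vertical stress below a point load on an elastic half-space:
Δσ_z = 3P/(2πz²) · [1 + (r/z)²]^(−5/2)
r/z = 8.1/5.7 = 1.4211; [1+(r/z)²]^(−5/2) = 0.063125.
Δσ_z = 3×984/(2π×5.7²) × 0.063125 = 14.461 × 0.063125 = 0.9129 kPa

Δσ_z ≈ 0.913 kPa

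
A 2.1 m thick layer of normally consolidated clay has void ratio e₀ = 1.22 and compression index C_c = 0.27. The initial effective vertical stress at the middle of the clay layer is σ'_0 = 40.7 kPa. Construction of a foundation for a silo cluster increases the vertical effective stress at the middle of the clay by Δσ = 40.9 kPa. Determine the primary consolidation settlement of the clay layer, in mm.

S_c ≈ 77.2 mm

Final effective stress: σ'_f = σ'_0 + Δσ = 40.7 + 40.9 = 81.6 kPa.
Normally consolidated clay, so the full stress increment lies on the virgin compression line:
S_c = C_c·H/(1+e₀)·log₁₀(σ'_f/σ'_0) = 0.27×2.1/(1+1.22)×log₁₀(81.6/40.7)
    = 0.25541 × 0.3021 = 0.07716 m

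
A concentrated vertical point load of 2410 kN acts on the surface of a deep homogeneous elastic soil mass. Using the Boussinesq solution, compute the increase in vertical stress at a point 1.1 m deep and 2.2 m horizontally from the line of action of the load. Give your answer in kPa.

Boussinesq vertical stress below a point load on an elastic half-space:
Δσ_z = 3P/(2πz²) · [1 + (r/z)²]^(−5/2)
r/z = 2.2/1.1 = 2; [1+(r/z)²]^(−5/2) = 0.017889.
Δσ_z = 3×2410/(2π×1.1²) × 0.017889 = 950.98 × 0.017889 = 17.01 kPa

Δσ_z ≈ 17 kPa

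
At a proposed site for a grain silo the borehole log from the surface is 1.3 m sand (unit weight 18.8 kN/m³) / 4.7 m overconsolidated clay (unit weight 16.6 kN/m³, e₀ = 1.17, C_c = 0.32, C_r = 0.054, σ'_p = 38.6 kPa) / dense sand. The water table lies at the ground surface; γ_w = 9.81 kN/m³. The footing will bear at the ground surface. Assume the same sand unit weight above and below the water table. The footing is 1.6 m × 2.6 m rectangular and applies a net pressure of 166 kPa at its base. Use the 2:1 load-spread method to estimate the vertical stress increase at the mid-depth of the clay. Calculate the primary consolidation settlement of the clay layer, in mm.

Mid-depth of clay below the ground surface: z = 1.3 + 4.7/2 = 3.65 m.
Total vertical stress at mid-clay: σ_v = 18.8×1.3 + 16.6×2.35 = 63.45 kPa.
Pore pressure: u = 9.81×(3.65 − 0) = 35.806 kPa.
Initial effective stress: σ'_0 = σ_v − u = 63.45 − 35.806 = 27.644 kPa.
Stress increase at mid-clay by the 2:1 spreading method:
Δσ = qBL/((B+z)(L+z)) = 166×1.6×2.6/((1.6+3.65)(2.6+3.65)) = 21.046 kPa
Final effective stress: σ'_f = 27.644 + 21.046 = 48.69 kPa.
σ'_f = 48.69 > σ'_p = 38.6 kPa, so the stress path crosses the preconsolidation pressure — recompression up to σ'_p, then virgin compression beyond:
S_c = H/(1+e₀)·[C_r·log₁₀(σ'_p/σ'_0) + C_c·log₁₀(σ'_f/σ'_p)]
    = 4.7/2.17 × [0.054×log₁₀(38.6/27.644) + 0.32×log₁₀(48.69/38.6)]
    = 2.1659 × [0.0078293 + 0.032273] = 0.08686 m

S_c ≈ 86.9 mm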